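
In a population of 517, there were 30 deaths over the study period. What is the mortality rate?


Mortality rate = 30 / 517 = 0.058027 ≈ 0.0580

0.0580


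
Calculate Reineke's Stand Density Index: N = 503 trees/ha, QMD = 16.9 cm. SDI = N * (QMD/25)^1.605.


QMD/25 = 16.9/25 = 0.676
(0.676)^1.605 = exp(1.605 * ln(0.676)) = exp(1.605 * (-0.391562)) = exp(-0.628457) = 0.533414
SDI = 503 * 0.533414 = 268.307 ≈ 268

268


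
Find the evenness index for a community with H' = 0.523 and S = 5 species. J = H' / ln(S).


ln(5) = 1.60944
J = H' / ln(S) = 0.523 / 1.60944 = 0.324958 ≈ 0.3250

0.3250


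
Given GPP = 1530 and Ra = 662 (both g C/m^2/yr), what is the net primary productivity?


NPP = GPP - Ra = 1530 - 662 = 868 g C/m^2/yr

868 g C/m^2/yr


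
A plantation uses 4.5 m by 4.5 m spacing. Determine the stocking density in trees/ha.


N = 10000 / 4.5^2 = 10000 / 20.25 = 493.827 ≈ 494 trees/ha

494 trees/ha


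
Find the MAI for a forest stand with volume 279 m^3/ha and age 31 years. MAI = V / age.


MAI = 279 / 31 = 9.00 m^3/ha/yr

9.00 m^3/ha/yr


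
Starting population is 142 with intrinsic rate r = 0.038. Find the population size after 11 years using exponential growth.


r*t = 0.038 * 11 = 0.418
exp(0.418) = 1.51892
N = 142 * 1.51892 = 215.687 ≈ 216

216


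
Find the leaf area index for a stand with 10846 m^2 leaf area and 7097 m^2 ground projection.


LAI = 10846 / 7097 = 1.5283 ≈ 1.53

1.53


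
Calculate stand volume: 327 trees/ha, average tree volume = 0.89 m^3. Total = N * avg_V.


V_stand = 327 * 0.89 = 291.03 ≈ 291.0 m^3/ha

291.0 m^3/ha


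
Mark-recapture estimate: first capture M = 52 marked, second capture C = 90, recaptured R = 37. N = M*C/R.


N = M * C / R = 52 * 90 / 37 = 4680 / 37 = 126.49 ≈ 126

126 individuals


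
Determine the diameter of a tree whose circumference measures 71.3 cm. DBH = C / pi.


DBH = C / pi = 71.3 / 3.141593 = 22.6955 ≈ 22.70 cm

22.70 cm


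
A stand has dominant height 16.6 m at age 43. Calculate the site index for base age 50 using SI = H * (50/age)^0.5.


50/43 = 1.16279
(1.16279)^0.5 = 1.07833
SI = 16.6 * 1.07833 = 17.9003 ≈ 17.9 m

17.9 m


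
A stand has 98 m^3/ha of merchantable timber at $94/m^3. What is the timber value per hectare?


Value = 98 * 94 = $9212/ha

$9212/ha


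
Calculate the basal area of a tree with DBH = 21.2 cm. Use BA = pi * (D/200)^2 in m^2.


D/200 = 21.2/200 = 0.106 m
(D/200)^2 = 0.106^2 = 0.011236
BA = 3.141593 * 0.011236 = 0.0352989 ≈ 0.0353 m^2

0.0353 m^2


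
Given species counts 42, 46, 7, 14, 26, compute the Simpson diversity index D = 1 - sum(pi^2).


Total N = 42 + 46 + 7 + 14 + 26 = 135
Per-species terms:
  p = 42/135 = 0.311111; p^2 = 0.311111^2 = 0.096790
  p = 46/135 = 0.340741; p^2 = 0.340741^2 = 0.116104
  p = 7/135 = 0.051852; p^2 = 0.051852^2 = 0.002689
  p = 14/135 = 0.103704; p^2 = 0.103704^2 = 0.010755
  p = 26/135 = 0.192593; p^2 = 0.192593^2 = 0.037092
sum(p^2) = 0.096790 + 0.116104 + 0.002689 + 0.010755 + 0.037092 = 0.263430
D = 1 - 0.263430 = 0.736570 ≈ 0.7366

0.7366


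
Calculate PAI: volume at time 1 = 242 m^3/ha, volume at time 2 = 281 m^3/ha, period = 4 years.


PAI = (V2 - V1) / period = (281 - 242) / 4 = 39 / 4 = 9.75 m^3/ha/yr

9.75 m^3/ha/yr


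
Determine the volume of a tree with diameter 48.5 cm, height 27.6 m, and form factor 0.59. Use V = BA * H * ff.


(D/200)^2 = (48.5/200)^2 = 0.2425^2 = 0.05880625
BA = 3.141593 * 0.05880625 = 0.184745 m^2
V = 0.184745 * 27.6 * 0.59 = 3.00839 ≈ 3.008 m^3

3.008 m^3


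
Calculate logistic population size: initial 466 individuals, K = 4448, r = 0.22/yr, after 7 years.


(K - N0)/N0 = (4448 - 466)/466 = 3982/466 = 8.54506
r*t = 0.22 * 7 = 1.54; exp(-1.54) = 0.214381
8.54506 * 0.214381 = 1.83190
1 + 1.83190 = 2.83190
N = 4448 / 2.83190 = 1570.68 ≈ 1571

1571


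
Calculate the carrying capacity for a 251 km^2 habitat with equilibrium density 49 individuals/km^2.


K = 49 * 251 = 12299 individuals

12299 individuals


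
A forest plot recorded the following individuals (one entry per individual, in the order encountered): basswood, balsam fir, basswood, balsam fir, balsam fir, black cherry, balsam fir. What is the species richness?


Total individuals logged = 7
Distinct species (count of individuals): basswood (2), balsam fir (4), black cherry (1)
Species richness = number of distinct species = 3

3


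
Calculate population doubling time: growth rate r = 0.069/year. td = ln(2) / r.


td = ln(2) / 0.069 = 0.693147 / 0.069 = 10.0456 ≈ 10.0 years

10.0 years


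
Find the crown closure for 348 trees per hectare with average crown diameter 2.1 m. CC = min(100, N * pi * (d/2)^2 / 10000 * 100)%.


(d/2)^2 = (2.1/2)^2 = 1.05^2 = 1.1025
Crown area = 3.141593 * 1.1025 = 3.46361 m^2
N * area / 10000 * 100 = 348 * 3.46361 / 10000 * 100 = 12.0534
CC = min(100, 12.0534) = 12.0534 ≈ 12.1%

12.1%


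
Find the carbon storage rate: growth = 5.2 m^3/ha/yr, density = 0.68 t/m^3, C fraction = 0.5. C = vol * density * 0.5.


C = 5.2 * 0.68 * 0.5 = 1.768 ≈ 1.77 t C/ha/yr

1.77 t C/ha/yr


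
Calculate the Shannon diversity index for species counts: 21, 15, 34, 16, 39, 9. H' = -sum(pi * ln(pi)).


Total N = 21 + 15 + 34 + 16 + 39 + 9 = 134
Per-species terms:
  p = 21/134 = 0.156716; ln(p) = -1.853320; p*ln(p) = 0.156716 * (-1.853320) = -0.290445
  p = 15/134 = 0.111940; ln(p) = -2.189792; p*ln(p) = 0.111940 * (-2.189792) = -0.245125
  p = 34/134 = 0.253731; ln(p) = -1.371481; p*ln(p) = 0.253731 * (-1.371481) = -0.347987
  p = 16/134 = 0.119403; ln(p) = -2.125251; p*ln(p) = 0.119403 * (-2.125251) = -0.253761
  p = 39/134 = 0.291045; ln(p) = -1.234277; p*ln(p) = 0.291045 * (-1.234277) = -0.359230
  p = 9/134 = 0.067164; ln(p) = -2.700618; p*ln(p) = 0.067164 * (-2.700618) = -0.181384
sum(p*ln(p)) = (-0.290445) + (-0.245125) + (-0.347987) + (-0.253761) + (-0.359230) + (-0.181384) = -1.677932
H' = -(-1.677932) = 1.677932 ≈ 1.6779

1.6779


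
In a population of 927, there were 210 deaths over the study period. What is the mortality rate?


Mortality rate = 210 / 927 = 0.226537 ≈ 0.2265

0.2265


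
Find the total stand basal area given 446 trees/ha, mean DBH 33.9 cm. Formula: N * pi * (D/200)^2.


(D/200)^2 = (33.9/200)^2 = 0.1695^2 = 0.02873025
Individual BA = 3.141593 * 0.02873025 = 0.0902588 m^2
Stand BA = 446 * 0.0902588 = 40.2554 ≈ 40.26 m^2/ha

40.26 m^2/ha


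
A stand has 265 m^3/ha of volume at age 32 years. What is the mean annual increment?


MAI = 265 / 32 = 8.2813 ≈ 8.28 m^3/ha/yr

8.28 m^3/ha/yr


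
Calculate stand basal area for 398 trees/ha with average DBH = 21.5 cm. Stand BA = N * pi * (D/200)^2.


(D/200)^2 = (21.5/200)^2 = 0.1075^2 = 0.01155625
Individual BA = 3.141593 * 0.01155625 = 0.0363050 m^2
Stand BA = 398 * 0.0363050 = 14.4494 ≈ 14.45 m^2/ha

14.45 m^2/ha


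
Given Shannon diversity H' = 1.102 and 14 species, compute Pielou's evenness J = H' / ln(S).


ln(14) = 2.63906
J = H' / ln(S) = 1.102 / 2.63906 = 0.417573 ≈ 0.4176

0.4176


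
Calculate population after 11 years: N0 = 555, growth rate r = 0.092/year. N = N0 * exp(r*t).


r*t = 0.092 * 11 = 1.012
exp(1.012) = 2.75110
N = 555 * 2.75110 = 1526.86 ≈ 1527

1527


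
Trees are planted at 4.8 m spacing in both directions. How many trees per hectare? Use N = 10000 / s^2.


N = 10000 / 4.8^2 = 10000 / 23.04 = 434.028 ≈ 434 trees/ha

434 trees/ha


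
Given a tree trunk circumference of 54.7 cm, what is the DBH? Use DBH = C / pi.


DBH = C / pi = 54.7 / 3.141593 = 17.4115 ≈ 17.41 cm

17.41 cm


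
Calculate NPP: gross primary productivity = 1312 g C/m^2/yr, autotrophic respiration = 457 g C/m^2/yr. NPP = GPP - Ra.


NPP = GPP - Ra = 1312 - 457 = 855 g C/m^2/yr

855 g C/m^2/yr


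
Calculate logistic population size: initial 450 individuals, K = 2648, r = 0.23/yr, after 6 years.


(K - N0)/N0 = (2648 - 450)/450 = 2198/450 = 4.88444
r*t = 0.23 * 6 = 1.38; exp(-1.38) = 0.251579
4.88444 * 0.251579 = 1.22882
1 + 1.22882 = 2.22882
N = 2648 / 2.22882 = 1188.07 ≈ 1188

1188


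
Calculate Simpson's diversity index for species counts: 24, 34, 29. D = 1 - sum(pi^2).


Total N = 24 + 34 + 29 = 87
Per-species terms:
  p = 24/87 = 0.275862; p^2 = 0.275862^2 = 0.076100
  p = 34/87 = 0.390805; p^2 = 0.390805^2 = 0.152729
  p = 29/87 = 0.333333; p^2 = 0.333333^2 = 0.111111
sum(p^2) = 0.076100 + 0.152729 + 0.111111 = 0.339940
D = 1 - 0.339940 = 0.660060 ≈ 0.6601

0.6601


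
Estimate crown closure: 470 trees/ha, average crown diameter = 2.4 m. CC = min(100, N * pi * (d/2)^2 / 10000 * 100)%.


(d/2)^2 = (2.4/2)^2 = 1.2^2 = 1.44
Crown area = 3.141593 * 1.44 = 4.52389 m^2
N * area / 10000 * 100 = 470 * 4.52389 / 10000 * 100 = 21.2623
CC = min(100, 21.2623) = 21.2623 ≈ 21.3%

21.3%


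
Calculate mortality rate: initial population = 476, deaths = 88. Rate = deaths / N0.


Mortality rate = 88 / 476 = 0.184874 ≈ 0.1849

0.1849


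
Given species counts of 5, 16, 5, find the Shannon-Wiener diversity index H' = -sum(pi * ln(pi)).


Total N = 5 + 16 + 5 = 26
Per-species terms:
  p = 5/26 = 0.192308; ln(p) = -1.648657; p*ln(p) = 0.192308 * (-1.648657) = -0.317050
  p = 16/26 = 0.615385; ln(p) = -0.485507; p*ln(p) = 0.615385 * (-0.485507) = -0.298774
  p = 5/26 = 0.192308; ln(p) = -1.648657; p*ln(p) = 0.192308 * (-1.648657) = -0.317050
sum(p*ln(p)) = (-0.317050) + (-0.298774) + (-0.317050) = -0.932874
H' = -(-0.932874) = 0.932874 ≈ 0.9329

0.9329


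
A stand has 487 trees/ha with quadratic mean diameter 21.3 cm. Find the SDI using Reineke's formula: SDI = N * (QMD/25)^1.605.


QMD/25 = 21.3/25 = 0.852
(0.852)^1.605 = exp(1.605 * ln(0.852)) = exp(1.605 * (-0.160169)) = exp(-0.257071) = 0.773313
SDI = 487 * 0.773313 = 376.603 ≈ 377

377


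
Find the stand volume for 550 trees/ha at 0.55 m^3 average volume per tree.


V_stand = 550 * 0.55 = 302.5 m^3/ha

302.5 m^3/ha


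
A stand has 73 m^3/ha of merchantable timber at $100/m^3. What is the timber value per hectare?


Value = 73 * 100 = $7300/ha

$7300/ha


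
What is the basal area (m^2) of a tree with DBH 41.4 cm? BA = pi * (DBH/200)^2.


D/200 = 41.4/200 = 0.207 m
(D/200)^2 = 0.207^2 = 0.042849
BA = 3.141593 * 0.042849 = 0.134614 ≈ 0.1346 m^2

0.1346 m^2


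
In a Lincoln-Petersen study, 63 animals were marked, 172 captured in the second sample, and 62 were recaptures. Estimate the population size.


N = M * C / R = 63 * 172 / 62 = 10836 / 62 = 174.77 ≈ 175

175 individuals


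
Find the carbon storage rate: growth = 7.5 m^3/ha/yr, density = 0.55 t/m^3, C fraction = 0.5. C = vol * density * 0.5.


C = 7.5 * 0.55 * 0.5 = 2.0625 ≈ 2.06 t C/ha/yr

2.06 t C/ha/yr


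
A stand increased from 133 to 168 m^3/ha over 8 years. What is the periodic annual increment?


PAI = (V2 - V1) / period = (168 - 133) / 8 = 35 / 8 = 4.3750 ≈ 4.38 m^3/ha/yr

4.38 m^3/ha/yr


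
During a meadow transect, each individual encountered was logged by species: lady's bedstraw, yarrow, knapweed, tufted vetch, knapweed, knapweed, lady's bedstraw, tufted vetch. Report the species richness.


Total individuals logged = 8
Distinct species (count of individuals): lady's bedstraw (2), yarrow (1), knapweed (3), tufted vetch (2)
Species richness = number of distinct species = 4

4


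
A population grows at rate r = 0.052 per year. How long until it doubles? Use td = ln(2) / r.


td = ln(2) / 0.052 = 0.693147 / 0.052 = 13.3298 ≈ 13.3 years

13.3 years


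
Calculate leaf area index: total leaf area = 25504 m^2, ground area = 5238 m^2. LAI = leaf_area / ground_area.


LAI = 25504 / 5238 = 4.8690 ≈ 4.87

4.87


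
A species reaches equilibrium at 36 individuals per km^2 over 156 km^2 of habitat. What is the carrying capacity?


K = 36 * 156 = 5616 individuals

5616 individuals


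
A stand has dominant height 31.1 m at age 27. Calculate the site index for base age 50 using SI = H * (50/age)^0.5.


50/27 = 1.85185
(1.85185)^0.5 = 1.36083
SI = 31.1 * 1.36083 = 42.3218 ≈ 42.3 m

42.3 m


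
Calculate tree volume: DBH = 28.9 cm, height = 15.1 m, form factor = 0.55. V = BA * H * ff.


(D/200)^2 = (28.9/200)^2 = 0.1445^2 = 0.02088025
BA = 3.141593 * 0.02088025 = 0.0655972 m^2
V = 0.0655972 * 15.1 * 0.55 = 0.544785 ≈ 0.545 m^3

0.545 m^3


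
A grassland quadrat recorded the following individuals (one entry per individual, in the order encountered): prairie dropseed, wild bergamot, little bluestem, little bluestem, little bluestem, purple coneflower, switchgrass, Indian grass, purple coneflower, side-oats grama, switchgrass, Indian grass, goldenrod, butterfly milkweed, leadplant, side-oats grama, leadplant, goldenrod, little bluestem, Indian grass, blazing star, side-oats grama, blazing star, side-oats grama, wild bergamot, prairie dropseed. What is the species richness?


Total individuals logged = 26
Distinct species (count of individuals): prairie dropseed (2), wild bergamot (2), little bluestem (4), purple coneflower (2), switchgrass (2), Indian grass (3), side-oats grama (4), goldenrod (2), butterfly milkweed (1), leadplant (2), blazing star (2)
Species richness = number of distinct species = 11

11


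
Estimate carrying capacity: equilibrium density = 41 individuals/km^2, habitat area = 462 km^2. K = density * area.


K = 41 * 462 = 18942 individuals

18942 individuals


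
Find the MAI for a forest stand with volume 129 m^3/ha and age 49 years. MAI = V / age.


MAI = 129 / 49 = 2.6327 ≈ 2.63 m^3/ha/yr

2.63 m^3/ha/yr


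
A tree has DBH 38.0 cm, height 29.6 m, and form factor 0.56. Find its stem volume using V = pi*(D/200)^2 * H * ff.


(D/200)^2 = (38.0/200)^2 = 0.19^2 = 0.0361
BA = 3.141593 * 0.0361 = 0.113412 m^2
V = 0.113412 * 29.6 * 0.56 = 1.87992 ≈ 1.880 m^3

1.880 m^3


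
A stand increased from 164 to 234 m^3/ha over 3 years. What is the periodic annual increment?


PAI = (V2 - V1) / period = (234 - 164) / 3 = 70 / 3 = 23.3333 ≈ 23.33 m^3/ha/yr

23.33 m^3/ha/yr


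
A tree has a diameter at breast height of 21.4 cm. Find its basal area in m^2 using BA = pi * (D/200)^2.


D/200 = 21.4/200 = 0.107 m
(D/200)^2 = 0.107^2 = 0.011449
BA = 3.141593 * 0.011449 = 0.0359681 ≈ 0.0360 m^2

0.0360 m^2


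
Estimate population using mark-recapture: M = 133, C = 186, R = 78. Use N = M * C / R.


N = M * C / R = 133 * 186 / 78 = 24738 / 78 = 317.15 ≈ 317

317 individuals


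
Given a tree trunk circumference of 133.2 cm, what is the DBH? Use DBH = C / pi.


DBH = C / pi = 133.2 / 3.141593 = 42.3989 ≈ 42.40 cm

42.40 cm


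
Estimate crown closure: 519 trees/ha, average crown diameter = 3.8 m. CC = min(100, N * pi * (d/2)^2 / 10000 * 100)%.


(d/2)^2 = (3.8/2)^2 = 1.9^2 = 3.61
Crown area = 3.141593 * 3.61 = 11.3412 m^2
N * area / 10000 * 100 = 519 * 11.3412 / 10000 * 100 = 58.8608
CC = min(100, 58.8608) = 58.8608 ≈ 58.9%

58.9%


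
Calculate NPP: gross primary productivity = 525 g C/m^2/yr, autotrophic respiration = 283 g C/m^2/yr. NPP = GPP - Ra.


NPP = GPP - Ra = 525 - 283 = 242 g C/m^2/yr

242 g C/m^2/yr


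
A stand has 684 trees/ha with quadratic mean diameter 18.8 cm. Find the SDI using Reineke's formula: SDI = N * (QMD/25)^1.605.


QMD/25 = 18.8/25 = 0.752
(0.752)^1.605 = exp(1.605 * ln(0.752)) = exp(1.605 * (-0.285019)) = exp(-0.457455) = 0.632892
SDI = 684 * 0.632892 = 432.898 ≈ 433

433


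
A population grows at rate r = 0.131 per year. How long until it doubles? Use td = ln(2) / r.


td = ln(2) / 0.131 = 0.693147 / 0.131 = 5.29120 ≈ 5.3 years

5.3 years


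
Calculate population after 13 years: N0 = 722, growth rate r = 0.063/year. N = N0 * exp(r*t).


r*t = 0.063 * 13 = 0.819
exp(0.819) = 2.26823
N = 722 * 2.26823 = 1637.66 ≈ 1638

1638


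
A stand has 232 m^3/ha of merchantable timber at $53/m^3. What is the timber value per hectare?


Value = 232 * 53 = $12296/ha

$12296/ha


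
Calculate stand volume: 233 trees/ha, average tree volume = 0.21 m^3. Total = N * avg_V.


V_stand = 233 * 0.21 = 48.93 ≈ 48.9 m^3/ha

48.9 m^3/ha


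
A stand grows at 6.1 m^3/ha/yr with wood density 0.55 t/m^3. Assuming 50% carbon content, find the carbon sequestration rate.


C = 6.1 * 0.55 * 0.5 = 1.6775 ≈ 1.68 t C/ha/yr

1.68 t C/ha/yr


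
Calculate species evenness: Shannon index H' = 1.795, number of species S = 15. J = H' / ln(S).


ln(15) = 2.70805
J = H' / ln(S) = 1.795 / 2.70805 = 0.662839 ≈ 0.6628

0.6628


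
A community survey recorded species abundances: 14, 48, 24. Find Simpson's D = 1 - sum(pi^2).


Total N = 14 + 48 + 24 = 86
Per-species terms:
  p = 14/86 = 0.162791; p^2 = 0.162791^2 = 0.026501
  p = 48/86 = 0.558140; p^2 = 0.558140^2 = 0.311520
  p = 24/86 = 0.279070; p^2 = 0.279070^2 = 0.077880
sum(p^2) = 0.026501 + 0.311520 + 0.077880 = 0.415901
D = 1 - 0.415901 = 0.584099 ≈ 0.5841

0.5841


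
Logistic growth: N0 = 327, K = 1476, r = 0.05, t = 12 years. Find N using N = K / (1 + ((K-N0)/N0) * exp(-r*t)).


(K - N0)/N0 = (1476 - 327)/327 = 1149/327 = 3.51376
r*t = 0.05 * 12 = 0.6; exp(-0.6) = 0.548812
3.51376 * 0.548812 = 1.92839
1 + 1.92839 = 2.92839
N = 1476 / 2.92839 = 504.031 ≈ 504

504


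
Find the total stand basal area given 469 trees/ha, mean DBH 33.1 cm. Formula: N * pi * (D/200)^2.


(D/200)^2 = (33.1/200)^2 = 0.1655^2 = 0.02739025
Individual BA = 3.141593 * 0.02739025 = 0.0860490 m^2
Stand BA = 469 * 0.0860490 = 40.3570 ≈ 40.36 m^2/ha

40.36 m^2/ha


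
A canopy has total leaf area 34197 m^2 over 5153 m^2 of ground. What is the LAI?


LAI = 34197 / 5153 = 6.6363 ≈ 6.64

6.64


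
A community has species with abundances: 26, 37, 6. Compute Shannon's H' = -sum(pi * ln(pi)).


Total N = 26 + 37 + 6 = 69
Per-species terms:
  p = 26/69 = 0.376812; ln(p) = -0.976009; p*ln(p) = 0.376812 * (-0.976009) = -0.367772
  p = 37/69 = 0.536232; ln(p) = -0.623188; p*ln(p) = 0.536232 * (-0.623188) = -0.334173
  p = 6/69 = 0.086957; ln(p) = -2.442342; p*ln(p) = 0.086957 * (-2.442342) = -0.212379
sum(p*ln(p)) = (-0.367772) + (-0.334173) + (-0.212379) = -0.914324
H' = -(-0.914324) = 0.914324 ≈ 0.9143

0.9143


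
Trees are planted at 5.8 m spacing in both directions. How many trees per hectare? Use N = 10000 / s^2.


N = 10000 / 5.8^2 = 10000 / 33.64 = 297.265 ≈ 297 trees/ha

297 trees/ha


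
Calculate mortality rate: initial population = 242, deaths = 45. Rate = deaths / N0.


Mortality rate = 45 / 242 = 0.185950 ≈ 0.1860

0.1860


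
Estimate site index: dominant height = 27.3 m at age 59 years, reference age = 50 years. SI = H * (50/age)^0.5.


50/59 = 0.847458
(0.847458)^0.5 = 0.920575
SI = 27.3 * 0.920575 = 25.1317 ≈ 25.1 m

25.1 m


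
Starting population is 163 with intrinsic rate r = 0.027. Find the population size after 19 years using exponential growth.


r*t = 0.027 * 19 = 0.513
exp(0.513) = 1.67029
N = 163 * 1.67029 = 272.257 ≈ 272

272


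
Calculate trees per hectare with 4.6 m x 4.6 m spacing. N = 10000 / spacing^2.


N = 10000 / 4.6^2 = 10000 / 21.16 = 472.590 ≈ 473 trees/ha

473 trees/ha


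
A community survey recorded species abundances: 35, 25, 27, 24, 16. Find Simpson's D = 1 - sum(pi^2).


Total N = 35 + 25 + 27 + 24 + 16 = 127
Per-species terms:
  p = 35/127 = 0.275591; p^2 = 0.275591^2 = 0.075950
  p = 25/127 = 0.196850; p^2 = 0.196850^2 = 0.038750
  p = 27/127 = 0.212598; p^2 = 0.212598^2 = 0.045198
  p = 24/127 = 0.188976; p^2 = 0.188976^2 = 0.035712
  p = 16/127 = 0.125984; p^2 = 0.125984^2 = 0.015872
sum(p^2) = 0.075950 + 0.038750 + 0.045198 + 0.035712 + 0.015872 = 0.211482
D = 1 - 0.211482 = 0.788518 ≈ 0.7885

0.7885


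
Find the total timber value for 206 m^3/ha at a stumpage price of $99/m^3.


Value = 206 * 99 = $20394/ha

$20394/ha


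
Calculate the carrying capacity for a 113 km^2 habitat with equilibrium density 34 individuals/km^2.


K = 34 * 113 = 3842 individuals

3842 individuals


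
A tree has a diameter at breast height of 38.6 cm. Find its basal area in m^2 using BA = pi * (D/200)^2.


D/200 = 38.6/200 = 0.193 m
(D/200)^2 = 0.193^2 = 0.037249
BA = 3.141593 * 0.037249 = 0.117021 ≈ 0.1170 m^2

0.1170 m^2


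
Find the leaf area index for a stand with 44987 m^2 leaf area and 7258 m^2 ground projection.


LAI = 44987 / 7258 = 6.1983 ≈ 6.20

6.20


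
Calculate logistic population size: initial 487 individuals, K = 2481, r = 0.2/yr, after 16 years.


(K - N0)/N0 = (2481 - 487)/487 = 1994/487 = 4.09446
r*t = 0.2 * 16 = 3.2; exp(-3.2) = 0.0407622
4.09446 * 0.0407622 = 0.166899
1 + 0.166899 = 1.16690
N = 2481 / 1.16690 = 2126.15 ≈ 2126

2126


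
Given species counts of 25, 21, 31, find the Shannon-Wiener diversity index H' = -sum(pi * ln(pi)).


Total N = 25 + 21 + 31 = 77
Per-species terms:
  p = 25/77 = 0.324675; ln(p) = -1.124931; p*ln(p) = 0.324675 * (-1.124931) = -0.365237
  p = 21/77 = 0.272727; ln(p) = -1.299284; p*ln(p) = 0.272727 * (-1.299284) = -0.354350
  p = 31/77 = 0.402597; ln(p) = -0.909819; p*ln(p) = 0.402597 * (-0.909819) = -0.366290
sum(p*ln(p)) = (-0.365237) + (-0.354350) + (-0.366290) = -1.085877
H' = -(-1.085877) = 1.085877 ≈ 1.0859

1.0859


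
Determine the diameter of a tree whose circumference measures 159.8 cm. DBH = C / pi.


DBH = C / pi = 159.8 / 3.141593 = 50.8659 ≈ 50.87 cm

50.87 cm


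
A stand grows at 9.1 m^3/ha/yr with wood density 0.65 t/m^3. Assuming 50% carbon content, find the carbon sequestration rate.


C = 9.1 * 0.65 * 0.5 = 2.9575 ≈ 2.96 t C/ha/yr

2.96 t C/ha/yr


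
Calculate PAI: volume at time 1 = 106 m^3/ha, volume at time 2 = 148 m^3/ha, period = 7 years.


PAI = (V2 - V1) / period = (148 - 106) / 7 = 42 / 7 = 6.00 m^3/ha/yr

6.00 m^3/ha/yr


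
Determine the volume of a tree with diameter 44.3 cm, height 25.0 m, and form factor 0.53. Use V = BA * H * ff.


(D/200)^2 = (44.3/200)^2 = 0.2215^2 = 0.04906225
BA = 3.141593 * 0.04906225 = 0.154134 m^2
V = 0.154134 * 25.0 * 0.53 = 2.04228 ≈ 2.042 m^3

2.042 m^3


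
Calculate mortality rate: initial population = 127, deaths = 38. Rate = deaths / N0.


Mortality rate = 38 / 127 = 0.299213 ≈ 0.2992

0.2992


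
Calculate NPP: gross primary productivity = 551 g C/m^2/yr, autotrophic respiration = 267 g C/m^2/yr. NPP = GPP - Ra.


NPP = GPP - Ra = 551 - 267 = 284 g C/m^2/yr

284 g C/m^2/yr


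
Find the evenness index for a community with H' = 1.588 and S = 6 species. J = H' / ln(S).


ln(6) = 1.79176
J = H' / ln(S) = 1.588 / 1.79176 = 0.886279 ≈ 0.8863

0.8863


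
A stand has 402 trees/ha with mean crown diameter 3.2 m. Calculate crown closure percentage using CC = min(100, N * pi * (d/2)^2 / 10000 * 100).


(d/2)^2 = (3.2/2)^2 = 1.6^2 = 2.56
Crown area = 3.141593 * 2.56 = 8.04248 m^2
N * area / 10000 * 100 = 402 * 8.04248 / 10000 * 100 = 32.3308
CC = min(100, 32.3308) = 32.3308 ≈ 32.3%

32.3%


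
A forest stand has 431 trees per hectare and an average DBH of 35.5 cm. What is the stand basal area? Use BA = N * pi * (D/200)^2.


(D/200)^2 = (35.5/200)^2 = 0.1775^2 = 0.03150625
Individual BA = 3.141593 * 0.03150625 = 0.0989798 m^2
Stand BA = 431 * 0.0989798 = 42.6603 ≈ 42.66 m^2/ha

42.66 m^2/ha


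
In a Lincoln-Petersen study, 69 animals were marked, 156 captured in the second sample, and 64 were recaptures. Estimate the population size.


N = M * C / R = 69 * 156 / 64 = 10764 / 64 = 168.19 ≈ 168

168 individuals


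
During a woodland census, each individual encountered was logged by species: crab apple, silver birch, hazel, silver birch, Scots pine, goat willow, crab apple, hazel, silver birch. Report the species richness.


Total individuals logged = 9
Distinct species (count of individuals): crab apple (2), silver birch (3), hazel (2), Scots pine (1), goat willow (1)
Species richness = number of distinct species = 5

5


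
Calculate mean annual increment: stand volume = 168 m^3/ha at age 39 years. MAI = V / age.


MAI = 168 / 39 = 4.3077 ≈ 4.31 m^3/ha/yr

4.31 m^3/ha/yr


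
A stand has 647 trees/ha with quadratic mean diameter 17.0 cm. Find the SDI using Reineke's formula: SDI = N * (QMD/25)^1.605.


QMD/25 = 17.0/25 = 0.68
(0.68)^1.605 = exp(1.605 * ln(0.68)) = exp(1.605 * (-0.385662)) = exp(-0.618988) = 0.538489
SDI = 647 * 0.538489 = 348.402 ≈ 348

348


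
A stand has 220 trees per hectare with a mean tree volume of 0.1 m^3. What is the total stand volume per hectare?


V_stand = 220 * 0.1 = 22.0 m^3/ha

22.0 m^3/ha


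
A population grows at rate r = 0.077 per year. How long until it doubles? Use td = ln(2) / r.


td = ln(2) / 0.077 = 0.693147 / 0.077 = 9.00191 ≈ 9.0 years

9.0 years


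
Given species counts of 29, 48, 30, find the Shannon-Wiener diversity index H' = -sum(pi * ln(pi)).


Total N = 29 + 48 + 30 = 107
Per-species terms:
  p = 29/107 = 0.271028; ln(p) = -1.305533; p*ln(p) = 0.271028 * (-1.305533) = -0.353836
  p = 48/107 = 0.448598; ln(p) = -0.801628; p*ln(p) = 0.448598 * (-0.801628) = -0.359609
  p = 30/107 = 0.280374; ln(p) = -1.271631; p*ln(p) = 0.280374 * (-1.271631) = -0.356532
sum(p*ln(p)) = (-0.353836) + (-0.359609) + (-0.356532) = -1.069977
H' = -(-1.069977) = 1.069977 ≈ 1.0700

1.0700


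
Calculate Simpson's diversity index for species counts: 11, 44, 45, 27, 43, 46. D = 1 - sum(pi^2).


Total N = 11 + 44 + 45 + 27 + 43 + 46 = 216
Per-species terms:
  p = 11/216 = 0.050926; p^2 = 0.050926^2 = 0.002593
  p = 44/216 = 0.203704; p^2 = 0.203704^2 = 0.041495
  p = 45/216 = 0.208333; p^2 = 0.208333^2 = 0.043403
  p = 27/216 = 0.125000; p^2 = 0.125000^2 = 0.015625
  p = 43/216 = 0.199074; p^2 = 0.199074^2 = 0.039630
  p = 46/216 = 0.212963; p^2 = 0.212963^2 = 0.045353
sum(p^2) = 0.002593 + 0.041495 + 0.043403 + 0.015625 + 0.039630 + 0.045353 = 0.188099
D = 1 - 0.188099 = 0.811901 ≈ 0.8119

0.8119


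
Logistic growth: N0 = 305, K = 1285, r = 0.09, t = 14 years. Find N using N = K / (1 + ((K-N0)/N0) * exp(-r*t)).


(K - N0)/N0 = (1285 - 305)/305 = 980/305 = 3.21311
r*t = 0.09 * 14 = 1.26; exp(-1.26) = 0.283654
3.21311 * 0.283654 = 0.911412
1 + 0.911412 = 1.91141
N = 1285 / 1.91141 = 672.279 ≈ 672

672


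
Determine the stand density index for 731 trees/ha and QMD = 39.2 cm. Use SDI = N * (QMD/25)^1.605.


QMD/25 = 39.2/25 = 1.568
(1.568)^1.605 = exp(1.605 * ln(1.568)) = exp(1.605 * 0.449801) = exp(0.721931) = 2.05840
SDI = 731 * 2.05840 = 1504.69 ≈ 1505

1505


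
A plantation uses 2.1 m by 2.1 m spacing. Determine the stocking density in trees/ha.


N = 10000 / 2.1^2 = 10000 / 4.41 = 2267.57 ≈ 2268 trees/ha

2268 trees/ha


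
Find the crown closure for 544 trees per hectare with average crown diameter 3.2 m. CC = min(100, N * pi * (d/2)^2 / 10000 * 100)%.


(d/2)^2 = (3.2/2)^2 = 1.6^2 = 2.56
Crown area = 3.141593 * 2.56 = 8.04248 m^2
N * area / 10000 * 100 = 544 * 8.04248 / 10000 * 100 = 43.7511
CC = min(100, 43.7511) = 43.7511 ≈ 43.8%

43.8%


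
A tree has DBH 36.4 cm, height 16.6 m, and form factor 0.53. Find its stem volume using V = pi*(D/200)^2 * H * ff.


(D/200)^2 = (36.4/200)^2 = 0.182^2 = 0.033124
BA = 3.141593 * 0.033124 = 0.104062 m^2
V = 0.104062 * 16.6 * 0.53 = 0.915537 ≈ 0.916 m^3

0.916 m^3


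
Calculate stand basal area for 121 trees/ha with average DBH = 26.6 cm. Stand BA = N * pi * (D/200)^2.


(D/200)^2 = (26.6/200)^2 = 0.133^2 = 0.017689
Individual BA = 3.141593 * 0.017689 = 0.0555716 m^2
Stand BA = 121 * 0.0555716 = 6.72416 ≈ 6.72 m^2/ha

6.72 m^2/ha


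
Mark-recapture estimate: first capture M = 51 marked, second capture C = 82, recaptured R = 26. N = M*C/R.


N = M * C / R = 51 * 82 / 26 = 4182 / 26 = 160.85 ≈ 161

161 individuals


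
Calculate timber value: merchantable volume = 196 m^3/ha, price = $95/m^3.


Value = 196 * 95 = $18620/ha

$18620/ha


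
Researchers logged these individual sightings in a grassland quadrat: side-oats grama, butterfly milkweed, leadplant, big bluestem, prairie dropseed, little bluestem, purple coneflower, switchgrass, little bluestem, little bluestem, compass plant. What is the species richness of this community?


Total individuals logged = 11
Distinct species (count of individuals): side-oats grama (1), butterfly milkweed (1), leadplant (1), big bluestem (1), prairie dropseed (1), little bluestem (3), purple coneflower (1), switchgrass (1), compass plant (1)
Species richness = number of distinct species = 9

9


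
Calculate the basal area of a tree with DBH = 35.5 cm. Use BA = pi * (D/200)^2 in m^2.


D/200 = 35.5/200 = 0.1775 m
(D/200)^2 = 0.1775^2 = 0.03150625
BA = 3.141593 * 0.03150625 = 0.0989798 ≈ 0.0990 m^2

0.0990 m^2


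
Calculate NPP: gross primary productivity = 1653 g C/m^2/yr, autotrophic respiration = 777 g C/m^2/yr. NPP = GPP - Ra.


NPP = GPP - Ra = 1653 - 777 = 876 g C/m^2/yr

876 g C/m^2/yr


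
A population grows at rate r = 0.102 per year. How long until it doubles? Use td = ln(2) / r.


td = ln(2) / 0.102 = 0.693147 / 0.102 = 6.79556 ≈ 6.8 years

6.8 years


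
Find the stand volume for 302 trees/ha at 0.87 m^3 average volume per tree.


V_stand = 302 * 0.87 = 262.74 ≈ 262.7 m^3/ha

262.7 m^3/ha


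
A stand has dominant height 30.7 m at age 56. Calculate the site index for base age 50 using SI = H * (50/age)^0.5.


50/56 = 0.892857
(0.892857)^0.5 = 0.944911
SI = 30.7 * 0.944911 = 29.0088 ≈ 29.0 m

29.0 m


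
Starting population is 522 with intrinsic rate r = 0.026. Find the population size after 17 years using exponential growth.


r*t = 0.026 * 17 = 0.442
exp(0.442) = 1.55582
N = 522 * 1.55582 = 812.138 ≈ 812

812


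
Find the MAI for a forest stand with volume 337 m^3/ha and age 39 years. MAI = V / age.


MAI = 337 / 39 = 8.6410 ≈ 8.64 m^3/ha/yr

8.64 m^3/ha/yr


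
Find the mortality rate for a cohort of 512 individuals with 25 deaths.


Mortality rate = 25 / 512 = 0.048828 ≈ 0.0488

0.0488


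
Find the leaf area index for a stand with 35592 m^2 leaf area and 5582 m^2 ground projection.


LAI = 35592 / 5582 = 6.3762 ≈ 6.38

6.38


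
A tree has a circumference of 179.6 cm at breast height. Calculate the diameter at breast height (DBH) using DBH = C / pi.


DBH = C / pi = 179.6 / 3.141593 = 57.1684 ≈ 57.17 cm

57.17 cm


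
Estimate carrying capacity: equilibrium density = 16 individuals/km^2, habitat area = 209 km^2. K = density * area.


K = 16 * 209 = 3344 individuals

3344 individuals


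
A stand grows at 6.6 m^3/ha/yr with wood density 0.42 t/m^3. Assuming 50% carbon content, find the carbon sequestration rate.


C = 6.6 * 0.42 * 0.5 = 1.386 ≈ 1.39 t C/ha/yr

1.39 t C/ha/yr


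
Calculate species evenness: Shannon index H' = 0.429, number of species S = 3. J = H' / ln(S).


ln(3) = 1.09861
J = H' / ln(S) = 0.429 / 1.09861 = 0.390493 ≈ 0.3905

0.3905


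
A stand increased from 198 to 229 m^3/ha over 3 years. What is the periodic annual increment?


PAI = (V2 - V1) / period = (229 - 198) / 3 = 31 / 3 = 10.3333 ≈ 10.33 m^3/ha/yr

10.33 m^3/ha/yr


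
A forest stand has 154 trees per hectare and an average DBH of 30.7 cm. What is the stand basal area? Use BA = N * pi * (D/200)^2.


(D/200)^2 = (30.7/200)^2 = 0.1535^2 = 0.02356225
Individual BA = 3.141593 * 0.02356225 = 0.0740230 m^2
Stand BA = 154 * 0.0740230 = 11.3995 ≈ 11.40 m^2/ha

11.40 m^2/ha


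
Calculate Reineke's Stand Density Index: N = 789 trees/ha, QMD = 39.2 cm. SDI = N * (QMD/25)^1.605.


QMD/25 = 39.2/25 = 1.568
(1.568)^1.605 = exp(1.605 * ln(1.568)) = exp(1.605 * 0.449801) = exp(0.721931) = 2.05840
SDI = 789 * 2.05840 = 1624.08 ≈ 1624

1624


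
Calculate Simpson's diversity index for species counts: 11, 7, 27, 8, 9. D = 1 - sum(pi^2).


Total N = 11 + 7 + 27 + 8 + 9 = 62
Per-species terms:
  p = 11/62 = 0.177419; p^2 = 0.177419^2 = 0.031478
  p = 7/62 = 0.112903; p^2 = 0.112903^2 = 0.012747
  p = 27/62 = 0.435484; p^2 = 0.435484^2 = 0.189646
  p = 8/62 = 0.129032; p^2 = 0.129032^2 = 0.016649
  p = 9/62 = 0.145161; p^2 = 0.145161^2 = 0.021072
sum(p^2) = 0.031478 + 0.012747 + 0.189646 + 0.016649 + 0.021072 = 0.271592
D = 1 - 0.271592 = 0.728408 ≈ 0.7284

0.7284


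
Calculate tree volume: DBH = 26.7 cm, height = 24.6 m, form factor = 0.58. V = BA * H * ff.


(D/200)^2 = (26.7/200)^2 = 0.1335^2 = 0.01782225
BA = 3.141593 * 0.01782225 = 0.0559903 m^2
V = 0.0559903 * 24.6 * 0.58 = 0.798870 ≈ 0.799 m^3

0.799 m^3


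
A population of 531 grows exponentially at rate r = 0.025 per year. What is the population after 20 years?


r*t = 0.025 * 20 = 0.5
exp(0.5) = 1.64872
N = 531 * 1.64872 = 875.470 ≈ 875

875


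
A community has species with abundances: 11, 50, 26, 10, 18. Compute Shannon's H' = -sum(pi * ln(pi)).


Total N = 11 + 50 + 26 + 10 + 18 = 115
Per-species terms:
  p = 11/115 = 0.095652; ln(p) = -2.347039; p*ln(p) = 0.095652 * (-2.347039) = -0.224499
  p = 50/115 = 0.434783; ln(p) = -0.832908; p*ln(p) = 0.434783 * (-0.832908) = -0.362134
  p = 26/115 = 0.226087; ln(p) = -1.486835; p*ln(p) = 0.226087 * (-1.486835) = -0.336154
  p = 10/115 = 0.086957; ln(p) = -2.442342; p*ln(p) = 0.086957 * (-2.442342) = -0.212379
  p = 18/115 = 0.156522; ln(p) = -1.854559; p*ln(p) = 0.156522 * (-1.854559) = -0.290279
sum(p*ln(p)) = (-0.224499) + (-0.362134) + (-0.336154) + (-0.212379) + (-0.290279) = -1.425445
H' = -(-1.425445) = 1.425445 ≈ 1.4254

1.4254


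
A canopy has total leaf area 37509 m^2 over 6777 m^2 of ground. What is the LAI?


LAI = 37509 / 6777 = 5.5347 ≈ 5.53

5.53


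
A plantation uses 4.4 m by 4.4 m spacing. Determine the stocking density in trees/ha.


N = 10000 / 4.4^2 = 10000 / 19.36 = 516.529 ≈ 517 trees/ha

517 trees/ha


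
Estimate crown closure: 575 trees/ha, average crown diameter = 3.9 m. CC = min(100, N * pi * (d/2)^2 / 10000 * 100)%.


(d/2)^2 = (3.9/2)^2 = 1.95^2 = 3.8025
Crown area = 3.141593 * 3.8025 = 11.9459 m^2
N * area / 10000 * 100 = 575 * 11.9459 / 10000 * 100 = 68.6889
CC = min(100, 68.6889) = 68.6889 ≈ 68.7%

68.7%


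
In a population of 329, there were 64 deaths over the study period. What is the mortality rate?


Mortality rate = 64 / 329 = 0.194529 ≈ 0.1945

0.1945


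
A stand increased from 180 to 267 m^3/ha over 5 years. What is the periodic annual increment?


PAI = (V2 - V1) / period = (267 - 180) / 5 = 87 / 5 = 17.40 m^3/ha/yr

17.40 m^3/ha/yr


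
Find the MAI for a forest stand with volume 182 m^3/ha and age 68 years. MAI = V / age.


MAI = 182 / 68 = 2.6765 ≈ 2.68 m^3/ha/yr

2.68 m^3/ha/yr


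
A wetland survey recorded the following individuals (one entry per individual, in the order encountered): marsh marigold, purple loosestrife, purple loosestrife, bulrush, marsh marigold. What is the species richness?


Total individuals logged = 5
Distinct species (count of individuals): marsh marigold (2), purple loosestrife (2), bulrush (1)
Species richness = number of distinct species = 3

3


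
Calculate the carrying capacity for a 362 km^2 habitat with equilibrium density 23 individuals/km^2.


K = 23 * 362 = 8326 individuals

8326 individuals


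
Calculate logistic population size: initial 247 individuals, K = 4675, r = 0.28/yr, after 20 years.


(K - N0)/N0 = (4675 - 247)/247 = 4428/247 = 17.9271
r*t = 0.28 * 20 = 5.6; exp(-5.6) = 0.00369786
17.9271 * 0.00369786 = 0.0662919
1 + 0.0662919 = 1.06629
N = 4675 / 1.06629 = 4384.36 ≈ 4384

4384


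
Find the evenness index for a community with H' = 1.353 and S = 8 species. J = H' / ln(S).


ln(8) = 2.07944
J = H' / ln(S) = 1.353 / 2.07944 = 0.650656 ≈ 0.6507

0.6507


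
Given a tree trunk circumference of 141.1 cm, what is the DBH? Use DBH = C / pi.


DBH = C / pi = 141.1 / 3.141593 = 44.9135 ≈ 44.91 cm

44.91 cm


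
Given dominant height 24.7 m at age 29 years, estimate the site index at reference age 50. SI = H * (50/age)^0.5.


50/29 = 1.72414
(1.72414)^0.5 = 1.31307
SI = 24.7 * 1.31307 = 32.4328 ≈ 32.4 m

32.4 m


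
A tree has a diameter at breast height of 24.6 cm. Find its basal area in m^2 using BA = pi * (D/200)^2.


D/200 = 24.6/200 = 0.123 m
(D/200)^2 = 0.123^2 = 0.015129
BA = 3.141593 * 0.015129 = 0.0475292 ≈ 0.0475 m^2

0.0475 m^2


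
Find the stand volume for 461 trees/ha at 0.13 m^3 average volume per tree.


V_stand = 461 * 0.13 = 59.93 ≈ 59.9 m^3/ha

59.9 m^3/ha


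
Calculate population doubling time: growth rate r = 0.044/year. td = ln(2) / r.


td = ln(2) / 0.044 = 0.693147 / 0.044 = 15.7533 ≈ 15.8 years

15.8 years


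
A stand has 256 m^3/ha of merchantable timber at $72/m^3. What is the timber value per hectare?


Value = 256 * 72 = $18432/ha

$18432/ha


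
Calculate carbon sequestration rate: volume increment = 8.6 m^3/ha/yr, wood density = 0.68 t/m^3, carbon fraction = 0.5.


C = 8.6 * 0.68 * 0.5 = 2.924 ≈ 2.92 t C/ha/yr

2.92 t C/ha/yr


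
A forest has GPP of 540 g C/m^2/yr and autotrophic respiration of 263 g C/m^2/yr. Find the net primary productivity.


NPP = GPP - Ra = 540 - 263 = 277 g C/m^2/yr

277 g C/m^2/yr


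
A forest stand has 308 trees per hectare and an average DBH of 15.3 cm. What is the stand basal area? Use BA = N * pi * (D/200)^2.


(D/200)^2 = (15.3/200)^2 = 0.0765^2 = 0.00585225
Individual BA = 3.141593 * 0.00585225 = 0.0183854 m^2
Stand BA = 308 * 0.0183854 = 5.66270 ≈ 5.66 m^2/ha

5.66 m^2/ha


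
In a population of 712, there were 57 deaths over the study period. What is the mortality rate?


Mortality rate = 57 / 712 = 0.080056 ≈ 0.0801

0.0801


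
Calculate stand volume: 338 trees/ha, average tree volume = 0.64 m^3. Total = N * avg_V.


V_stand = 338 * 0.64 = 216.32 ≈ 216.3 m^3/ha

216.3 m^3/ha


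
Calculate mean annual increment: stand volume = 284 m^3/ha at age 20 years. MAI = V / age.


MAI = 284 / 20 = 14.20 m^3/ha/yr

14.20 m^3/ha/yr


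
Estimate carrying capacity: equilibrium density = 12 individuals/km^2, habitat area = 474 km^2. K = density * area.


K = 12 * 474 = 5688 individuals

5688 individuals


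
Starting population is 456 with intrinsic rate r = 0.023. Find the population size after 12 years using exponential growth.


r*t = 0.023 * 12 = 0.276
exp(0.276) = 1.31785
N = 456 * 1.31785 = 600.940 ≈ 601

601


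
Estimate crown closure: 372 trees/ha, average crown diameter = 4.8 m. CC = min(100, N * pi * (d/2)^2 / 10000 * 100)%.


(d/2)^2 = (4.8/2)^2 = 2.4^2 = 5.76
Crown area = 3.141593 * 5.76 = 18.0956 m^2
N * area / 10000 * 100 = 372 * 18.0956 / 10000 * 100 = 67.3156
CC = min(100, 67.3156) = 67.3156 ≈ 67.3%

67.3%


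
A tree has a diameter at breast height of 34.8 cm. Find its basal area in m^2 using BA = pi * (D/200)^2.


D/200 = 34.8/200 = 0.174 m
(D/200)^2 = 0.174^2 = 0.030276
BA = 3.141593 * 0.030276 = 0.0951149 ≈ 0.0951 m^2

0.0951 m^2


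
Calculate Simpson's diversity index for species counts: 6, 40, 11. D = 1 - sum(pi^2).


Total N = 6 + 40 + 11 = 57
Per-species terms:
  p = 6/57 = 0.105263; p^2 = 0.105263^2 = 0.011080
  p = 40/57 = 0.701754; p^2 = 0.701754^2 = 0.492459
  p = 11/57 = 0.192982; p^2 = 0.192982^2 = 0.037242
sum(p^2) = 0.011080 + 0.492459 + 0.037242 = 0.540781
D = 1 - 0.540781 = 0.459219 ≈ 0.4592

0.4592


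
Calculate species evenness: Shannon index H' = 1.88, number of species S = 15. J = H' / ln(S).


ln(15) = 2.70805
J = H' / ln(S) = 1.88 / 2.70805 = 0.694226 ≈ 0.6942

0.6942


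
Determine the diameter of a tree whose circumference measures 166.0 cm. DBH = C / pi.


DBH = C / pi = 166.0 / 3.141593 = 52.8394 ≈ 52.84 cm

52.84 cm


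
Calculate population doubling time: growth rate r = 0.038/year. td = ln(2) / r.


td = ln(2) / 0.038 = 0.693147 / 0.038 = 18.2407 ≈ 18.2 years

18.2 years
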